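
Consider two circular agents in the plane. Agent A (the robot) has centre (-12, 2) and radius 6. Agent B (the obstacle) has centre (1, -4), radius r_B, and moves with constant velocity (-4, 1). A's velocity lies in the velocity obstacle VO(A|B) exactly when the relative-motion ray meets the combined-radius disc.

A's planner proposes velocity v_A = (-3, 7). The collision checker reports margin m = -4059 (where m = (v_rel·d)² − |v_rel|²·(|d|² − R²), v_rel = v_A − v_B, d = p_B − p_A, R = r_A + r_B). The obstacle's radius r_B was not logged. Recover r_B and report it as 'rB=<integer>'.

m = -4059
d = (13, -6);  v_rel = (1, 6),  |v_rel|² = 37
v_rel×d = (1)·(-6) − (6)·(13) = -84
since m = R²·37 − (-84)²:  R² = (7056 + -4059) / 37 = 81
R = √81 = 9  ⇒  r_B = 9 − 6 = 3

rB=3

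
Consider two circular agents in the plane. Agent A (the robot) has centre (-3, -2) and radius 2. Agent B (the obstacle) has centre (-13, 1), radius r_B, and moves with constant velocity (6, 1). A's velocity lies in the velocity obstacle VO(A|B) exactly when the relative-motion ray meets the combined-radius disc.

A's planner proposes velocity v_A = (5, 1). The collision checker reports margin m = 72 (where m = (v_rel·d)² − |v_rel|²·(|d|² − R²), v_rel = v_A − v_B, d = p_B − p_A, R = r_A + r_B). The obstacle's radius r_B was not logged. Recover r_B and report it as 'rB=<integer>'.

m = 72
d = (-10, 3);  v_rel = (-1, 0),  |v_rel|² = 1
v_rel×d = (-1)·(3) − (0)·(-10) = -3
since m = R²·1 − (-3)²:  R² = (9 + 72) / 1 = 81
R = √81 = 9  ⇒  r_B = 9 − 2 = 7

rB=7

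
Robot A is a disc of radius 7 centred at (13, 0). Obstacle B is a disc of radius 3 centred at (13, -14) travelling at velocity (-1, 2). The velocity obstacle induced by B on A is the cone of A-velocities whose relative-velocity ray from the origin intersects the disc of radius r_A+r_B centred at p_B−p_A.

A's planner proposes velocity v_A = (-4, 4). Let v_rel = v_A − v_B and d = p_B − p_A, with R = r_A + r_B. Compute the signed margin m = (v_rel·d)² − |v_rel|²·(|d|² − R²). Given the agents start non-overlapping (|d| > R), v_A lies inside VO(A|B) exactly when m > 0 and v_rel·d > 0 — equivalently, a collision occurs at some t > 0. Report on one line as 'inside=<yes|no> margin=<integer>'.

d = (0, -14),  |d|² = 196;  R = 7+3 = 10,  c = 196−10² = 96
v_rel = (-3, 2),  |v_rel|² = 13;  v_rel·d = (-3)·(0) + (2)·(-14) = -28
13·t² + 56·t + 96 = 0  ⇒  m = (-28)² − 13·96 = -464
m = -464 < 0,  v_rel·d = -28 < 0  ⇒  outside

inside=no margin=-464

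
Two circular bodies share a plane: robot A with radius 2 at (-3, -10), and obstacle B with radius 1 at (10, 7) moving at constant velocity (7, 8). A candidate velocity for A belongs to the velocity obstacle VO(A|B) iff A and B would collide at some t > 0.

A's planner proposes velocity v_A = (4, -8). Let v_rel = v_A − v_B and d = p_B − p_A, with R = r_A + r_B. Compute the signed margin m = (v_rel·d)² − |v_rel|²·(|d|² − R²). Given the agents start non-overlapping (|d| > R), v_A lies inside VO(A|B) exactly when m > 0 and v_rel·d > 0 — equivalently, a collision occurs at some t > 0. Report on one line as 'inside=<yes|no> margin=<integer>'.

d = (13, 17),  |d|² = 458;  R = 2+1 = 3,  c = 458−3² = 449
v_rel = (-3, -16),  |v_rel|² = 265;  v_rel·d = (-3)·(13) + (-16)·(17) = -311
265·t² + 622·t + 449 = 0  ⇒  m = (-311)² − 265·449 = -22264
m = -22264 < 0,  v_rel·d = -311 < 0  ⇒  outside

inside=no margin=-22264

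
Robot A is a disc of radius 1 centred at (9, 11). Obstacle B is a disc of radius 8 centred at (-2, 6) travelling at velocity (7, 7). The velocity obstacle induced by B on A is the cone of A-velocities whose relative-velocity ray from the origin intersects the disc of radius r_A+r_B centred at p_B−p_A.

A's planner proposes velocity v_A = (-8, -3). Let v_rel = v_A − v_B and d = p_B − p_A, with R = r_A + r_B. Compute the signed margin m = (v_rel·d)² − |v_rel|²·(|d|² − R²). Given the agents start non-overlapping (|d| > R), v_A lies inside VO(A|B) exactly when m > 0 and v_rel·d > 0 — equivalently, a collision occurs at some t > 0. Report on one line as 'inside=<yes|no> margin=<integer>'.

d = (-11, -5),  |d|² = 146;  R = 1+8 = 9,  c = 146−9² = 65
v_rel = (-15, -10),  |v_rel|² = 325;  v_rel·d = (-15)·(-11) + (-10)·(-5) = 215
325·t² − 430·t + 65 = 0  ⇒  m = 215² − 325·65 = 25100
m = 25100 > 0,  v_rel·d = 215 > 0  ⇒  inside

inside=yes margin=25100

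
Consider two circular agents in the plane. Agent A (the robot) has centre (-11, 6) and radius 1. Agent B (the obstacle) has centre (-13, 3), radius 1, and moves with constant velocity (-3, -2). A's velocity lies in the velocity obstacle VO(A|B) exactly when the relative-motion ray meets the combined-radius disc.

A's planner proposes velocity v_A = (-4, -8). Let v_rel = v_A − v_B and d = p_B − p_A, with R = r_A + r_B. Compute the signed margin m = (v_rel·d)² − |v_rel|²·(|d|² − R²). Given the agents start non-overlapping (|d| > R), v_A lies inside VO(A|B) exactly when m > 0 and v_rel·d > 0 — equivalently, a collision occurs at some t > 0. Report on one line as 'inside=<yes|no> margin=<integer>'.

d = (-2, -3),  |d|² = 13;  R = 1+1 = 2,  c = 13−2² = 9
v_rel = (-1, -6),  |v_rel|² = 37;  v_rel·d = (-1)·(-2) + (-6)·(-3) = 20
37·t² − 40·t + 9 = 0  ⇒  m = 20² − 37·9 = 67
m = 67 > 0,  v_rel·d = 20 > 0  ⇒  inside

inside=yes margin=67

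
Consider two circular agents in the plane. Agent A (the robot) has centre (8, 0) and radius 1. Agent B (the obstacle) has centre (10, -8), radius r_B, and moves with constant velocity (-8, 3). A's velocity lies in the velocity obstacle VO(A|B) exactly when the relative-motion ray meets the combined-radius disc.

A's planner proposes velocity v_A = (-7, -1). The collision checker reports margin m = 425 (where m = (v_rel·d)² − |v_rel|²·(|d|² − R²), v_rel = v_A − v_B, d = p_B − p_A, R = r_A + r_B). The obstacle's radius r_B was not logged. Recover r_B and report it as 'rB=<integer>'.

m = 425
d = (2, -8);  v_rel = (1, -4),  |v_rel|² = 17
v_rel×d = (1)·(-8) − (-4)·(2) = 0
since m = R²·17 − 0²:  R² = (0 + 425) / 17 = 25
R = √25 = 5  ⇒  r_B = 5 − 1 = 4

rB=4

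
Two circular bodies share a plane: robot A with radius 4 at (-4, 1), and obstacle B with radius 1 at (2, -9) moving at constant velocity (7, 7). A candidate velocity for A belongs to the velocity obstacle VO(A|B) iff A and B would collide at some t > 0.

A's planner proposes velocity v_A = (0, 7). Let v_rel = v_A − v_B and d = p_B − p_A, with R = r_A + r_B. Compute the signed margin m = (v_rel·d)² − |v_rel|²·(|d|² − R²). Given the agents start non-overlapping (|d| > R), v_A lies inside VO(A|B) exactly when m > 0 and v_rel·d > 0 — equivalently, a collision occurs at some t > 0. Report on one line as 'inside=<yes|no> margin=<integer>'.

d = (6, -10),  |d|² = 136;  R = 4+1 = 5,  c = 136−5² = 111
v_rel = (-7, 0),  |v_rel|² = 49;  v_rel·d = (-7)·(6) + (0)·(-10) = -42
49·t² + 84·t + 111 = 0  ⇒  m = (-42)² − 49·111 = -3675
m = -3675 < 0,  v_rel·d = -42 < 0  ⇒  outside

inside=no margin=-3675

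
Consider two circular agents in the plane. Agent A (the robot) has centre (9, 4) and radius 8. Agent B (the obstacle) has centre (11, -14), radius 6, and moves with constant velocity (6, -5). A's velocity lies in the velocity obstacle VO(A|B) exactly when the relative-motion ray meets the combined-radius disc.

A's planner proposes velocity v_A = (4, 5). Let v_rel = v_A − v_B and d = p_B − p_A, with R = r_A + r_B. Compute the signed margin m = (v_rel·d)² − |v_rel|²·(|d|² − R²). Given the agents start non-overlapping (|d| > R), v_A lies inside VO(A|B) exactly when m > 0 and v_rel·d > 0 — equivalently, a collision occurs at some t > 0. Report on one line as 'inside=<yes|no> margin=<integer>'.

d = (2, -18),  |d|² = 328;  R = 8+6 = 14,  c = 328−14² = 132
v_rel = (-2, 10),  |v_rel|² = 104;  v_rel·d = (-2)·(2) + (10)·(-18) = -184
104·t² + 368·t + 132 = 0  ⇒  m = (-184)² − 104·132 = 20128
m = 20128 > 0,  v_rel·d = -184 < 0  ⇒  outside

inside=no margin=20128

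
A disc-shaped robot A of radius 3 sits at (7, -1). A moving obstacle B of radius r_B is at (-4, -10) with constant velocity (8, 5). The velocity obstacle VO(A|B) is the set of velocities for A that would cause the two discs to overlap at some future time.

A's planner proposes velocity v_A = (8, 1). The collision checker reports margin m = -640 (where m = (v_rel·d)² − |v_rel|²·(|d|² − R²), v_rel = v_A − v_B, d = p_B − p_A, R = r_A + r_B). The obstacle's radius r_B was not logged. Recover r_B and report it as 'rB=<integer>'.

m = -640
d = (-11, -9);  v_rel = (0, -4),  |v_rel|² = 16
v_rel×d = (0)·(-9) − (-4)·(-11) = -44
since m = R²·16 − (-44)²:  R² = (1936 + -640) / 16 = 81
R = √81 = 9  ⇒  r_B = 9 − 3 = 6

rB=6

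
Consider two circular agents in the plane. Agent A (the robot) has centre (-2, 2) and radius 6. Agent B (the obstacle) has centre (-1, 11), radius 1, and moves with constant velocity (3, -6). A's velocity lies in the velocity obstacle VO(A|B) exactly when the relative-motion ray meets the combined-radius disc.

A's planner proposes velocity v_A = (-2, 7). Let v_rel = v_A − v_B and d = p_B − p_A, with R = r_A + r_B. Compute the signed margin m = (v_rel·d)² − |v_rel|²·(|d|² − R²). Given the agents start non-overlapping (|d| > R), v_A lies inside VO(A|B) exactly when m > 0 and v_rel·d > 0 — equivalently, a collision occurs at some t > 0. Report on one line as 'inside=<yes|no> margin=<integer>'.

d = (1, 9),  |d|² = 82;  R = 6+1 = 7,  c = 82−7² = 33
v_rel = (-5, 13),  |v_rel|² = 194;  v_rel·d = (-5)·(1) + (13)·(9) = 112
194·t² − 224·t + 33 = 0  ⇒  m = 112² − 194·33 = 6142
m = 6142 > 0,  v_rel·d = 112 > 0  ⇒  inside

inside=yes margin=6142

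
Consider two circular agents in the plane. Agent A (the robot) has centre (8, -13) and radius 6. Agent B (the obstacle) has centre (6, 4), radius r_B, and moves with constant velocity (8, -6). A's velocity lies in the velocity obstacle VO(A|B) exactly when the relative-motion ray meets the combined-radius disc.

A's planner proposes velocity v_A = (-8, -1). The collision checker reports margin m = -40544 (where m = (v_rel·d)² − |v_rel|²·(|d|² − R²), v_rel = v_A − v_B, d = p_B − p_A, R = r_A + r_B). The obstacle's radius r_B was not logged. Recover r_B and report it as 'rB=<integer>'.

m = -40544
d = (-2, 17);  v_rel = (-16, 5),  |v_rel|² = 281
v_rel×d = (-16)·(17) − (5)·(-2) = -262
since m = R²·281 − (-262)²:  R² = (68644 + -40544) / 281 = 100
R = √100 = 10  ⇒  r_B = 10 − 6 = 4

rB=4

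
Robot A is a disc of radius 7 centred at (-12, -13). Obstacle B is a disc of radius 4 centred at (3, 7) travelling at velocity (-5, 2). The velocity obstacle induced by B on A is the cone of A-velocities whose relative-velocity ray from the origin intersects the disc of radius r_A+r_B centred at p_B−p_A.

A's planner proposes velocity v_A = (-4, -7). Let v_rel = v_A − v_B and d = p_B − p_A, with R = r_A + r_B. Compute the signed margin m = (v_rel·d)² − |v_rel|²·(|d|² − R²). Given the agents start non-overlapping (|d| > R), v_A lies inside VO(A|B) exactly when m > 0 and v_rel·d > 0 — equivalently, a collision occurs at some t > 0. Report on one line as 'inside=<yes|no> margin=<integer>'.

d = (15, 20),  |d|² = 625;  R = 7+4 = 11,  c = 625−11² = 504
v_rel = (1, -9),  |v_rel|² = 82;  v_rel·d = (1)·(15) + (-9)·(20) = -165
82·t² + 330·t + 504 = 0  ⇒  m = (-165)² − 82·504 = -14103
m = -14103 < 0,  v_rel·d = -165 < 0  ⇒  outside

inside=no margin=-14103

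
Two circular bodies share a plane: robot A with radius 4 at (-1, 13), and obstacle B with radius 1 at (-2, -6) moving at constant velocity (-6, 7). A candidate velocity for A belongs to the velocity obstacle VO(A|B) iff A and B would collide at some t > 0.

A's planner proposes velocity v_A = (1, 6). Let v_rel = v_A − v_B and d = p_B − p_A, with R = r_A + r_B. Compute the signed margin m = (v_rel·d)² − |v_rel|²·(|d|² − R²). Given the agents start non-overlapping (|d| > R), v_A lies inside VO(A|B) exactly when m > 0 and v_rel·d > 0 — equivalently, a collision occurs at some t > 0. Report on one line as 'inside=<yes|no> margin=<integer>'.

d = (-1, -19),  |d|² = 362;  R = 4+1 = 5,  c = 362−5² = 337
v_rel = (7, -1),  |v_rel|² = 50;  v_rel·d = (7)·(-1) + (-1)·(-19) = 12
50·t² − 24·t + 337 = 0  ⇒  m = 12² − 50·337 = -16706
m = -16706 < 0,  v_rel·d = 12 > 0  ⇒  outside

inside=no margin=-16706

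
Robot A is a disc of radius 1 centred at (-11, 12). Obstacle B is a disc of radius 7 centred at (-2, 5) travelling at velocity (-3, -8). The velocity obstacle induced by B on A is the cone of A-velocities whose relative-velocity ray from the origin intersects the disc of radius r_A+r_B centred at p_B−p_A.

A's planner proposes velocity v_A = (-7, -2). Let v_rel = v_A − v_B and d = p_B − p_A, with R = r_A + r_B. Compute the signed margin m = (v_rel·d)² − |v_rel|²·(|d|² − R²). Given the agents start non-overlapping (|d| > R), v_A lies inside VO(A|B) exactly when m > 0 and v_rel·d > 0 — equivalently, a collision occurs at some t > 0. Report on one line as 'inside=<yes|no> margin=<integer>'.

d = (9, -7),  |d|² = 130;  R = 1+7 = 8,  c = 130−8² = 66
v_rel = (-4, 6),  |v_rel|² = 52;  v_rel·d = (-4)·(9) + (6)·(-7) = -78
52·t² + 156·t + 66 = 0  ⇒  m = (-78)² − 52·66 = 2652
m = 2652 > 0,  v_rel·d = -78 < 0  ⇒  outside

inside=no margin=2652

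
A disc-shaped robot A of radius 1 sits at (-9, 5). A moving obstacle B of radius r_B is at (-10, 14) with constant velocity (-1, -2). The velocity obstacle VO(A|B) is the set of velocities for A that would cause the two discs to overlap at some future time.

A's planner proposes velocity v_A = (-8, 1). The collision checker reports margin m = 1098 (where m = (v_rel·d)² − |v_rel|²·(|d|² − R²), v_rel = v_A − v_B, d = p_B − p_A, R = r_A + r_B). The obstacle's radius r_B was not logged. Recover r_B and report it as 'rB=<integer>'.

m = 1098
d = (-1, 9);  v_rel = (-7, 3),  |v_rel|² = 58
v_rel×d = (-7)·(9) − (3)·(-1) = -60
since m = R²·58 − (-60)²:  R² = (3600 + 1098) / 58 = 81
R = √81 = 9  ⇒  r_B = 9 − 1 = 8

rB=8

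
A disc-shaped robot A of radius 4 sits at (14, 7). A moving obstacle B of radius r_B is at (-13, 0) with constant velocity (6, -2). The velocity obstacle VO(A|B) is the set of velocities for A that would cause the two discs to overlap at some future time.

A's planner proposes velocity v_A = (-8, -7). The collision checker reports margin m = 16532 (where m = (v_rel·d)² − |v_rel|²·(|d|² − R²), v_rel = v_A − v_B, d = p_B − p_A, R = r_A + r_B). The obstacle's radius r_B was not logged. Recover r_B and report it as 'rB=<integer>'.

m = 16532
d = (-27, -7);  v_rel = (-14, -5),  |v_rel|² = 221
v_rel×d = (-14)·(-7) − (-5)·(-27) = -37
since m = R²·221 − (-37)²:  R² = (1369 + 16532) / 221 = 81
R = √81 = 9  ⇒  r_B = 9 − 4 = 5

rB=5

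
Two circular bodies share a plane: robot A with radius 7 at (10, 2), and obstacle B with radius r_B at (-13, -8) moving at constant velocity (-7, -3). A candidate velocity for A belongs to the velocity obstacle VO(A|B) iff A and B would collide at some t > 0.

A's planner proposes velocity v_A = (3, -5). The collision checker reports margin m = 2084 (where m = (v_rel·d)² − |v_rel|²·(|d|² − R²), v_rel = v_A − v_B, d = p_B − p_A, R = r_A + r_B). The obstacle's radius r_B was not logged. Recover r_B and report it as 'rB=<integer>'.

m = 2084
d = (-23, -10);  v_rel = (10, -2),  |v_rel|² = 104
v_rel×d = (10)·(-10) − (-2)·(-23) = -146
since m = R²·104 − (-146)²:  R² = (21316 + 2084) / 104 = 225
R = √225 = 15  ⇒  r_B = 15 − 7 = 8

rB=8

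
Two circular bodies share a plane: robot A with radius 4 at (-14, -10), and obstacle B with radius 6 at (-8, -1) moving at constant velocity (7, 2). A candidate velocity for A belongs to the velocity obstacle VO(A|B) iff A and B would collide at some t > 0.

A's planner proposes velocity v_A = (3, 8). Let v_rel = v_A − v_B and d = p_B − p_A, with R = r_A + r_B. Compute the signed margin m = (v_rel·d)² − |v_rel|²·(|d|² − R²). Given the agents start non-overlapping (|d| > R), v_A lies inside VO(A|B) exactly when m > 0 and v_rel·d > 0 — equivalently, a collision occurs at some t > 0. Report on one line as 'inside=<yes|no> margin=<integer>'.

d = (6, 9),  |d|² = 117;  R = 4+6 = 10,  c = 117−10² = 17
v_rel = (-4, 6),  |v_rel|² = 52;  v_rel·d = (-4)·(6) + (6)·(9) = 30
52·t² − 60·t + 17 = 0  ⇒  m = 30² − 52·17 = 16
m = 16 > 0,  v_rel·d = 30 > 0  ⇒  inside

inside=yes margin=16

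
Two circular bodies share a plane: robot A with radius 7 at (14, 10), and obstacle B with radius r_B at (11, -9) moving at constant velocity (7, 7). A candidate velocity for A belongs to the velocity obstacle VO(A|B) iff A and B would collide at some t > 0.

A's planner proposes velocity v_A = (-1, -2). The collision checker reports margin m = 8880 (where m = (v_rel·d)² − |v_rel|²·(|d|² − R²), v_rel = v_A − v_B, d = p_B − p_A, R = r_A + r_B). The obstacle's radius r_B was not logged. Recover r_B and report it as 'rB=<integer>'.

m = 8880
d = (-3, -19);  v_rel = (-8, -9),  |v_rel|² = 145
v_rel×d = (-8)·(-19) − (-9)·(-3) = 125
since m = R²·145 − 125²:  R² = (15625 + 8880) / 145 = 169
R = √169 = 13  ⇒  r_B = 13 − 7 = 6

rB=6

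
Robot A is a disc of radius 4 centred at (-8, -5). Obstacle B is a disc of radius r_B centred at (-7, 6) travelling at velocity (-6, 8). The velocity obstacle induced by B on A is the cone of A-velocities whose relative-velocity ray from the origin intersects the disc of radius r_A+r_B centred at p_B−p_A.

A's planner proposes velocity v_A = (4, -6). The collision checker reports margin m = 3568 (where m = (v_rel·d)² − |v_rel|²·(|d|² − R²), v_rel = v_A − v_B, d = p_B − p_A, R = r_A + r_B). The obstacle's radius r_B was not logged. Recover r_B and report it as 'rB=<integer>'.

m = 3568
d = (1, 11);  v_rel = (10, -14),  |v_rel|² = 296
v_rel×d = (10)·(11) − (-14)·(1) = 124
since m = R²·296 − 124²:  R² = (15376 + 3568) / 296 = 64
R = √64 = 8  ⇒  r_B = 8 − 4 = 4

rB=4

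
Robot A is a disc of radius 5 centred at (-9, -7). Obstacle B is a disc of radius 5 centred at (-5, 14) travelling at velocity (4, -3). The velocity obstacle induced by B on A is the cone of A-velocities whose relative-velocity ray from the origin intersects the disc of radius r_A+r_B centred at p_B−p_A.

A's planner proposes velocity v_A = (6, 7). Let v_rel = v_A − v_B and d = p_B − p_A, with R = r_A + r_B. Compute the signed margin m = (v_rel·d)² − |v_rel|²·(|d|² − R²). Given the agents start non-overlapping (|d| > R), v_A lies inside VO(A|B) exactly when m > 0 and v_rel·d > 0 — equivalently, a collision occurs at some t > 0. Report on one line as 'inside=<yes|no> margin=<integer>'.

d = (4, 21),  |d|² = 457;  R = 5+5 = 10,  c = 457−10² = 357
v_rel = (2, 10),  |v_rel|² = 104;  v_rel·d = (2)·(4) + (10)·(21) = 218
104·t² − 436·t + 357 = 0  ⇒  m = 218² − 104·357 = 10396
m = 10396 > 0,  v_rel·d = 218 > 0  ⇒  inside

inside=yes margin=10396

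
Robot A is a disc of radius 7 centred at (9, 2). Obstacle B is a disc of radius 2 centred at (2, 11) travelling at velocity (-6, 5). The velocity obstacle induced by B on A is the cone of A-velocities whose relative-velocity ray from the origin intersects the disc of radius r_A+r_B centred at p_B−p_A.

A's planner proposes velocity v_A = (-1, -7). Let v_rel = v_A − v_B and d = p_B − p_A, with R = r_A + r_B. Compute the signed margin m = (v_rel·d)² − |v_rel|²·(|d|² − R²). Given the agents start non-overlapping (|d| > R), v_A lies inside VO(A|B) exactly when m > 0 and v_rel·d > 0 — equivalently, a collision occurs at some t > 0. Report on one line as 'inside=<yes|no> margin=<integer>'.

d = (-7, 9),  |d|² = 130;  R = 7+2 = 9,  c = 130−9² = 49
v_rel = (5, -12),  |v_rel|² = 169;  v_rel·d = (5)·(-7) + (-12)·(9) = -143
169·t² + 286·t + 49 = 0  ⇒  m = (-143)² − 169·49 = 12168
m = 12168 > 0,  v_rel·d = -143 < 0  ⇒  outside

inside=no margin=12168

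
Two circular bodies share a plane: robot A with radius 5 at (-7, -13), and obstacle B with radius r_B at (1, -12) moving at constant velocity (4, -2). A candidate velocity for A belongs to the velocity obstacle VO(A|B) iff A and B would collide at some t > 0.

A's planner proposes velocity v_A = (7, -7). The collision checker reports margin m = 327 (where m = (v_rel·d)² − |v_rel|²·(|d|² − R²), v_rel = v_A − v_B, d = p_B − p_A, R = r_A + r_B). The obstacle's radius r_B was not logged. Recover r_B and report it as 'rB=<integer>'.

m = 327
d = (8, 1);  v_rel = (3, -5),  |v_rel|² = 34
v_rel×d = (3)·(1) − (-5)·(8) = 43
since m = R²·34 − 43²:  R² = (1849 + 327) / 34 = 64
R = √64 = 8  ⇒  r_B = 8 − 5 = 3

rB=3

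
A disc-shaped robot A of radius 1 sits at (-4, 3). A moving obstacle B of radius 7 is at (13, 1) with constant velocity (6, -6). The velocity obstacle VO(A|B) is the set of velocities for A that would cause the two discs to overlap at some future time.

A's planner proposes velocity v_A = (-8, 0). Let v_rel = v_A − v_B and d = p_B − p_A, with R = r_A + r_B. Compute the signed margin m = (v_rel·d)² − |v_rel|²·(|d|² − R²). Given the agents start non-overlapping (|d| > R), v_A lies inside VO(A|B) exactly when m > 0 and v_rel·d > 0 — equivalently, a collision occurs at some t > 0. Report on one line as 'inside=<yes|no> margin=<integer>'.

d = (17, -2),  |d|² = 293;  R = 1+7 = 8,  c = 293−8² = 229
v_rel = (-14, 6),  |v_rel|² = 232;  v_rel·d = (-14)·(17) + (6)·(-2) = -250
232·t² + 500·t + 229 = 0  ⇒  m = (-250)² − 232·229 = 9372
m = 9372 > 0,  v_rel·d = -250 < 0  ⇒  outside

inside=no margin=9372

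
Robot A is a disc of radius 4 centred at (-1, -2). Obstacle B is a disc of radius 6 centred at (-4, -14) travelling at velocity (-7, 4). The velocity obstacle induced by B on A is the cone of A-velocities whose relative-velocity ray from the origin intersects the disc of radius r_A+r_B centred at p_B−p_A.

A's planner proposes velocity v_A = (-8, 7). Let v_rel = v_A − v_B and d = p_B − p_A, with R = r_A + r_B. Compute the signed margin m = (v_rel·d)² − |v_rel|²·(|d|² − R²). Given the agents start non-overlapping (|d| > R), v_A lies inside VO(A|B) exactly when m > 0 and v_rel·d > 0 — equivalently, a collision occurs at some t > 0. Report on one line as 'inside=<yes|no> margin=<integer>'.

d = (-3, -12),  |d|² = 153;  R = 4+6 = 10,  c = 153−10² = 53
v_rel = (-1, 3),  |v_rel|² = 10;  v_rel·d = (-1)·(-3) + (3)·(-12) = -33
10·t² + 66·t + 53 = 0  ⇒  m = (-33)² − 10·53 = 559
m = 559 > 0,  v_rel·d = -33 < 0  ⇒  outside

inside=no margin=559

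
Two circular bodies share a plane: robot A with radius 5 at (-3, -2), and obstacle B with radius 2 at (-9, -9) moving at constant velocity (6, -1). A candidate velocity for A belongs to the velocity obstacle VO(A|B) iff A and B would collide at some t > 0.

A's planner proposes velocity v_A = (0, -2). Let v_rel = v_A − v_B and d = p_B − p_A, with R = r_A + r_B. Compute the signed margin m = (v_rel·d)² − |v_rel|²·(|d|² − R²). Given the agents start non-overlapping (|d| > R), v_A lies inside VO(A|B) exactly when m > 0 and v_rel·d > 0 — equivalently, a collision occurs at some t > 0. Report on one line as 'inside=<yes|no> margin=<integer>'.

d = (-6, -7),  |d|² = 85;  R = 5+2 = 7,  c = 85−7² = 36
v_rel = (-6, -1),  |v_rel|² = 37;  v_rel·d = (-6)·(-6) + (-1)·(-7) = 43
37·t² − 86·t + 36 = 0  ⇒  m = 43² − 37·36 = 517
m = 517 > 0,  v_rel·d = 43 > 0  ⇒  inside

inside=yes margin=517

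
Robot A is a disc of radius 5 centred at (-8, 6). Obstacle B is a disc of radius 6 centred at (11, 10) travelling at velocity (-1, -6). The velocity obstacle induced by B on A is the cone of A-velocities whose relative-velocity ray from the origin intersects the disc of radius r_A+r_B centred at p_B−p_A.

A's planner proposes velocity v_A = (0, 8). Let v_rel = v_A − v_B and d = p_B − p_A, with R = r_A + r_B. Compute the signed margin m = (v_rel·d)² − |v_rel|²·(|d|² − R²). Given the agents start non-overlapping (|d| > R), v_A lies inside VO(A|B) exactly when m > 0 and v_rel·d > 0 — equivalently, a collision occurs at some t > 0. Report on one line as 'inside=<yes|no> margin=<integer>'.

d = (19, 4),  |d|² = 377;  R = 5+6 = 11,  c = 377−11² = 256
v_rel = (1, 14),  |v_rel|² = 197;  v_rel·d = (1)·(19) + (14)·(4) = 75
197·t² − 150·t + 256 = 0  ⇒  m = 75² − 197·256 = -44807
m = -44807 < 0,  v_rel·d = 75 > 0  ⇒  outside

inside=no margin=-44807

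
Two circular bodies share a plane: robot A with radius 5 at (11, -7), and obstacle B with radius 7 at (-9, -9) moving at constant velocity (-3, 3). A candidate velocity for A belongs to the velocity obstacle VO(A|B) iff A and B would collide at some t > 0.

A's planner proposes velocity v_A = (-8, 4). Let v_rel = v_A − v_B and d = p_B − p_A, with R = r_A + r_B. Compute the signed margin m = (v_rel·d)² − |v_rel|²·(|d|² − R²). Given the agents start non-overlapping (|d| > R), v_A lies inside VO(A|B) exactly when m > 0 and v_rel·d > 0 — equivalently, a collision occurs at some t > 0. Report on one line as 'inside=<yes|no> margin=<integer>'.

d = (-20, -2),  |d|² = 404;  R = 5+7 = 12,  c = 404−12² = 260
v_rel = (-5, 1),  |v_rel|² = 26;  v_rel·d = (-5)·(-20) + (1)·(-2) = 98
26·t² − 196·t + 260 = 0  ⇒  m = 98² − 26·260 = 2844
m = 2844 > 0,  v_rel·d = 98 > 0  ⇒  inside

inside=yes margin=2844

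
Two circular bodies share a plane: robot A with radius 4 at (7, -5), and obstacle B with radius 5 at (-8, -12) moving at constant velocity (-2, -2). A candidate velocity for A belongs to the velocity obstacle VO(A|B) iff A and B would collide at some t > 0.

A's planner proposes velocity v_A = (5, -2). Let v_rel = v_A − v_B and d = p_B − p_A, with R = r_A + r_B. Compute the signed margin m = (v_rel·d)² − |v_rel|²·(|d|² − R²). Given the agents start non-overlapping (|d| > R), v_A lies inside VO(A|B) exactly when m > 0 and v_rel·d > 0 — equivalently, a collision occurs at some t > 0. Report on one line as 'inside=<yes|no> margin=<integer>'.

d = (-15, -7),  |d|² = 274;  R = 4+5 = 9,  c = 274−9² = 193
v_rel = (7, 0),  |v_rel|² = 49;  v_rel·d = (7)·(-15) + (0)·(-7) = -105
49·t² + 210·t + 193 = 0  ⇒  m = (-105)² − 49·193 = 1568
m = 1568 > 0,  v_rel·d = -105 < 0  ⇒  outside

inside=no margin=1568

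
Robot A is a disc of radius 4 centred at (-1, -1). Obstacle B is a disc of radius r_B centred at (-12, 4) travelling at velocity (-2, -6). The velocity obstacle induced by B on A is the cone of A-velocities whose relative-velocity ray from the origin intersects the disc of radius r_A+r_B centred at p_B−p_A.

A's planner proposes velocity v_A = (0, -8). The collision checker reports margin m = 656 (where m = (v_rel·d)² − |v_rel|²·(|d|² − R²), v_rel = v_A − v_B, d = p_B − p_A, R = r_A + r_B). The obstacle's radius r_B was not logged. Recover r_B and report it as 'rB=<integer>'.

m = 656
d = (-11, 5);  v_rel = (2, -2),  |v_rel|² = 8
v_rel×d = (2)·(5) − (-2)·(-11) = -12
since m = R²·8 − (-12)²:  R² = (144 + 656) / 8 = 100
R = √100 = 10  ⇒  r_B = 10 − 4 = 6

rB=6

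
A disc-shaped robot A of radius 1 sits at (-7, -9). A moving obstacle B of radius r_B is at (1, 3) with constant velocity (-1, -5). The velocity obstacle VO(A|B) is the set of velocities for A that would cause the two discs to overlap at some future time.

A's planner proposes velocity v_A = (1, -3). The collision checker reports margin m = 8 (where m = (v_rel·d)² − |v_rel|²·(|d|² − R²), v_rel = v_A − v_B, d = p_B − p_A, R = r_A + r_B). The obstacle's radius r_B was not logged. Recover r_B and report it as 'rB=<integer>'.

m = 8
d = (8, 12);  v_rel = (2, 2),  |v_rel|² = 8
v_rel×d = (2)·(12) − (2)·(8) = 8
since m = R²·8 − 8²:  R² = (64 + 8) / 8 = 9
R = √9 = 3  ⇒  r_B = 3 − 1 = 2

rB=2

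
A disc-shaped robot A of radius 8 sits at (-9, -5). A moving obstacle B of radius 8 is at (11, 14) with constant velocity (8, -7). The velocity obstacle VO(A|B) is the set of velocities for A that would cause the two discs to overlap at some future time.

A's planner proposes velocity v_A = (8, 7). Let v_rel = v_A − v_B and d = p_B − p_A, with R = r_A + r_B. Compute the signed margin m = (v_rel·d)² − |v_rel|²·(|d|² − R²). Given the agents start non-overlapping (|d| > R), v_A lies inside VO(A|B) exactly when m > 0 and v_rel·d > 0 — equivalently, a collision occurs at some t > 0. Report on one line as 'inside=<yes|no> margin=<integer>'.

d = (20, 19),  |d|² = 761;  R = 8+8 = 16,  c = 761−16² = 505
v_rel = (0, 14),  |v_rel|² = 196;  v_rel·d = (0)·(20) + (14)·(19) = 266
196·t² − 532·t + 505 = 0  ⇒  m = 266² − 196·505 = -28224
m = -28224 < 0,  v_rel·d = 266 > 0  ⇒  outside

inside=no margin=-28224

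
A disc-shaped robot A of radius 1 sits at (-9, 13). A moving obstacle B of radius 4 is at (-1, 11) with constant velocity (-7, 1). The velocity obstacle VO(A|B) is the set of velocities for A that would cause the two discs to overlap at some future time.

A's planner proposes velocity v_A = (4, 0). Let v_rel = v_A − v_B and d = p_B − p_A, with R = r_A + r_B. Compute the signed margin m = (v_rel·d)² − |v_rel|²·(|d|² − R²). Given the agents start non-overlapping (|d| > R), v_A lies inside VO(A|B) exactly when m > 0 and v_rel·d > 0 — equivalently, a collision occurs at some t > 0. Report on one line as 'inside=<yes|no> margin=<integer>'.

d = (8, -2),  |d|² = 68;  R = 1+4 = 5,  c = 68−5² = 43
v_rel = (11, -1),  |v_rel|² = 122;  v_rel·d = (11)·(8) + (-1)·(-2) = 90
122·t² − 180·t + 43 = 0  ⇒  m = 90² − 122·43 = 2854
m = 2854 > 0,  v_rel·d = 90 > 0  ⇒  inside

inside=yes margin=2854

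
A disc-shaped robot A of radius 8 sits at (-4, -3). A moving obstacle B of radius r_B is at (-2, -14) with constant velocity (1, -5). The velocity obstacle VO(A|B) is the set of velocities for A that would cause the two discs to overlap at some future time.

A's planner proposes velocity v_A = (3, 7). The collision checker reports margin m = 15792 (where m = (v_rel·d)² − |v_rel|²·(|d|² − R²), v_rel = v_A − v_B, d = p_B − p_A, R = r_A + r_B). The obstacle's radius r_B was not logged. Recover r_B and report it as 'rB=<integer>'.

m = 15792
d = (2, -11);  v_rel = (2, 12),  |v_rel|² = 148
v_rel×d = (2)·(-11) − (12)·(2) = -46
since m = R²·148 − (-46)²:  R² = (2116 + 15792) / 148 = 121
R = √121 = 11  ⇒  r_B = 11 − 8 = 3

rB=3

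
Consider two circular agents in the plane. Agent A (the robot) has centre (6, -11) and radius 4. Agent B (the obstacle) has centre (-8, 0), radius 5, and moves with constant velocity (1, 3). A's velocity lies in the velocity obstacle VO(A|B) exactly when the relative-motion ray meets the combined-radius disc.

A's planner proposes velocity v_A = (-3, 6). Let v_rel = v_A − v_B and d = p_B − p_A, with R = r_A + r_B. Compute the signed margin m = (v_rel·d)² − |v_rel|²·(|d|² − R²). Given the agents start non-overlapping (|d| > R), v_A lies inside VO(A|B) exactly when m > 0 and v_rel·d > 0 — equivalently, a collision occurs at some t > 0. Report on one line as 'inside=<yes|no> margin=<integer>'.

d = (-14, 11),  |d|² = 317;  R = 4+5 = 9,  c = 317−9² = 236
v_rel = (-4, 3),  |v_rel|² = 25;  v_rel·d = (-4)·(-14) + (3)·(11) = 89
25·t² − 178·t + 236 = 0  ⇒  m = 89² − 25·236 = 2021
m = 2021 > 0,  v_rel·d = 89 > 0  ⇒  inside

inside=yes margin=2021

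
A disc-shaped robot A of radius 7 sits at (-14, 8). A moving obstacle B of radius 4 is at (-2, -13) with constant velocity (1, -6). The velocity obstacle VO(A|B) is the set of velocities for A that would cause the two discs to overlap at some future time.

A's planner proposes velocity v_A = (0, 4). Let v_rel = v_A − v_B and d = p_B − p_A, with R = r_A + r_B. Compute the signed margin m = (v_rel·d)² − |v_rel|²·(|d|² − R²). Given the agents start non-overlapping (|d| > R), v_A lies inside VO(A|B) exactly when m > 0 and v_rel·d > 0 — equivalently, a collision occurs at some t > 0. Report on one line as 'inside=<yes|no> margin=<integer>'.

d = (12, -21),  |d|² = 585;  R = 7+4 = 11,  c = 585−11² = 464
v_rel = (-1, 10),  |v_rel|² = 101;  v_rel·d = (-1)·(12) + (10)·(-21) = -222
101·t² + 444·t + 464 = 0  ⇒  m = (-222)² − 101·464 = 2420
m = 2420 > 0,  v_rel·d = -222 < 0  ⇒  outside

inside=no margin=2420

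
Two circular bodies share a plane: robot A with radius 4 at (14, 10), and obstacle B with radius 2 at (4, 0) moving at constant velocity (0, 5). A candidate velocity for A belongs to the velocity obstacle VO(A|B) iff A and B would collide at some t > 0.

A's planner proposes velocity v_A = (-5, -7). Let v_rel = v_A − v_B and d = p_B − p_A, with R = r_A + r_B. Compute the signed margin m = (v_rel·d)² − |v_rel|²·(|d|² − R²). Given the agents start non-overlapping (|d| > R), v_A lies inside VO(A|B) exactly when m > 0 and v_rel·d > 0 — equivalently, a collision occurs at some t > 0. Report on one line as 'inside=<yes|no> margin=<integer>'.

d = (-10, -10),  |d|² = 200;  R = 4+2 = 6,  c = 200−6² = 164
v_rel = (-5, -12),  |v_rel|² = 169;  v_rel·d = (-5)·(-10) + (-12)·(-10) = 170
169·t² − 340·t + 164 = 0  ⇒  m = 170² − 169·164 = 1184
m = 1184 > 0,  v_rel·d = 170 > 0  ⇒  inside

inside=yes margin=1184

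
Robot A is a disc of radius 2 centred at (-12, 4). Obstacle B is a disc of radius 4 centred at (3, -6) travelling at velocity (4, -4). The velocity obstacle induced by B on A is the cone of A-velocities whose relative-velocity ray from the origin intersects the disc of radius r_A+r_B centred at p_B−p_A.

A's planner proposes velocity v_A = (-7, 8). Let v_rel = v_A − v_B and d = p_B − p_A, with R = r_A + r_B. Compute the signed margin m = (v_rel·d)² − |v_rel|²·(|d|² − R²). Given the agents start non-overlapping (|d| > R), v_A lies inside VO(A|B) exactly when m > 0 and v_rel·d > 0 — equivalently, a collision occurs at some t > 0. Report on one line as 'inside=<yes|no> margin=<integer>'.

d = (15, -10),  |d|² = 325;  R = 2+4 = 6,  c = 325−6² = 289
v_rel = (-11, 12),  |v_rel|² = 265;  v_rel·d = (-11)·(15) + (12)·(-10) = -285
265·t² + 570·t + 289 = 0  ⇒  m = (-285)² − 265·289 = 4640
m = 4640 > 0,  v_rel·d = -285 < 0  ⇒  outside

inside=no margin=4640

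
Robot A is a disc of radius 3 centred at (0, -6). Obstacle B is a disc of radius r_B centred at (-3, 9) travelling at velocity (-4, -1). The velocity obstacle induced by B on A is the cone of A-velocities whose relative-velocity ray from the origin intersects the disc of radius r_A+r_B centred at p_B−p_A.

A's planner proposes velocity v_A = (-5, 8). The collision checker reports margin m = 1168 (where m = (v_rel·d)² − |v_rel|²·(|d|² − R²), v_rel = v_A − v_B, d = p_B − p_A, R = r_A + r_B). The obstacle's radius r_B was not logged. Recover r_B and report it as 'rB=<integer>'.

m = 1168
d = (-3, 15);  v_rel = (-1, 9),  |v_rel|² = 82
v_rel×d = (-1)·(15) − (9)·(-3) = 12
since m = R²·82 − 12²:  R² = (144 + 1168) / 82 = 16
R = √16 = 4  ⇒  r_B = 4 − 3 = 1

rB=1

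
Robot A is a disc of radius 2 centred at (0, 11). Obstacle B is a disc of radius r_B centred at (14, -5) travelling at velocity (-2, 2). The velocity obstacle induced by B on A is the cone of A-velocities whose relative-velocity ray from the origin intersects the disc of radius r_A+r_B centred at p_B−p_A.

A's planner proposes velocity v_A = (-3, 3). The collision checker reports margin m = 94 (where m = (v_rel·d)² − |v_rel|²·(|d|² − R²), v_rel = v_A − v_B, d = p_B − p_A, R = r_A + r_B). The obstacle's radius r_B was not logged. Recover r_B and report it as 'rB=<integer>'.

m = 94
d = (14, -16);  v_rel = (-1, 1),  |v_rel|² = 2
v_rel×d = (-1)·(-16) − (1)·(14) = 2
since m = R²·2 − 2²:  R² = (4 + 94) / 2 = 49
R = √49 = 7  ⇒  r_B = 7 − 2 = 5

rB=5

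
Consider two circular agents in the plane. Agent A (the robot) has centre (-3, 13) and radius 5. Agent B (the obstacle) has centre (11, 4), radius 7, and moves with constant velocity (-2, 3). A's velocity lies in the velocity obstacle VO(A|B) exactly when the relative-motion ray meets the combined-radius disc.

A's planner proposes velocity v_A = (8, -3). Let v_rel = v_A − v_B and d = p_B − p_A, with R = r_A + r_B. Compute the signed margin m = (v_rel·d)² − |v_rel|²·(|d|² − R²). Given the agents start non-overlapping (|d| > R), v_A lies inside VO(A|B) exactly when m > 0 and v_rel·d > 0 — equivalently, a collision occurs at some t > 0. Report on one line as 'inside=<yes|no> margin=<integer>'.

d = (14, -9),  |d|² = 277;  R = 5+7 = 12,  c = 277−12² = 133
v_rel = (10, -6),  |v_rel|² = 136;  v_rel·d = (10)·(14) + (-6)·(-9) = 194
136·t² − 388·t + 133 = 0  ⇒  m = 194² − 136·133 = 19548
m = 19548 > 0,  v_rel·d = 194 > 0  ⇒  inside

inside=yes margin=19548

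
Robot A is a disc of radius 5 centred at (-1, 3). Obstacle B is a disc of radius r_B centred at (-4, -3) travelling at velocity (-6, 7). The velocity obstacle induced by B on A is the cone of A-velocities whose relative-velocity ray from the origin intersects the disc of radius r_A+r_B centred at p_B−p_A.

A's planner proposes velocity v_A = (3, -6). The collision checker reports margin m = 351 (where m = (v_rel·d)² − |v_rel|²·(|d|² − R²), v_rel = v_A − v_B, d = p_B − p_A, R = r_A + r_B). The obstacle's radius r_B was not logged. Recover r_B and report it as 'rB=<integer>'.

m = 351
d = (-3, -6);  v_rel = (9, -13),  |v_rel|² = 250
v_rel×d = (9)·(-6) − (-13)·(-3) = -93
since m = R²·250 − (-93)²:  R² = (8649 + 351) / 250 = 36
R = √36 = 6  ⇒  r_B = 6 − 5 = 1

rB=1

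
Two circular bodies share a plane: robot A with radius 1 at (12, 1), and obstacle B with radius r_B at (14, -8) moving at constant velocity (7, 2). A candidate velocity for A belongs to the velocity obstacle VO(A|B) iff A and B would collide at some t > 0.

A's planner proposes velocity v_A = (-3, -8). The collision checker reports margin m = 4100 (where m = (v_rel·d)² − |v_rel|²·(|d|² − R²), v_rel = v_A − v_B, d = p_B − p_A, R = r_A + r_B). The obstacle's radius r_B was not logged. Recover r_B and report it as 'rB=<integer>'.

m = 4100
d = (2, -9);  v_rel = (-10, -10),  |v_rel|² = 200
v_rel×d = (-10)·(-9) − (-10)·(2) = 110
since m = R²·200 − 110²:  R² = (12100 + 4100) / 200 = 81
R = √81 = 9  ⇒  r_B = 9 − 1 = 8

rB=8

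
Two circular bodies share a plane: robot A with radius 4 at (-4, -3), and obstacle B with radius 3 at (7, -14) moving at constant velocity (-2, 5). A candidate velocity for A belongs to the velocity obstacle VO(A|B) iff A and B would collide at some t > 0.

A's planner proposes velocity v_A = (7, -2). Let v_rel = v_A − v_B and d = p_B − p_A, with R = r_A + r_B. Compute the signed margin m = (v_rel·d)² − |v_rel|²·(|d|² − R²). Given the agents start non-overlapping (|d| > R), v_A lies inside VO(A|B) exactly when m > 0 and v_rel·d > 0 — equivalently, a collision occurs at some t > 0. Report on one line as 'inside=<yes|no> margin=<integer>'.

d = (11, -11),  |d|² = 242;  R = 4+3 = 7,  c = 242−7² = 193
v_rel = (9, -7),  |v_rel|² = 130;  v_rel·d = (9)·(11) + (-7)·(-11) = 176
130·t² − 352·t + 193 = 0  ⇒  m = 176² − 130·193 = 5886
m = 5886 > 0,  v_rel·d = 176 > 0  ⇒  inside

inside=yes margin=5886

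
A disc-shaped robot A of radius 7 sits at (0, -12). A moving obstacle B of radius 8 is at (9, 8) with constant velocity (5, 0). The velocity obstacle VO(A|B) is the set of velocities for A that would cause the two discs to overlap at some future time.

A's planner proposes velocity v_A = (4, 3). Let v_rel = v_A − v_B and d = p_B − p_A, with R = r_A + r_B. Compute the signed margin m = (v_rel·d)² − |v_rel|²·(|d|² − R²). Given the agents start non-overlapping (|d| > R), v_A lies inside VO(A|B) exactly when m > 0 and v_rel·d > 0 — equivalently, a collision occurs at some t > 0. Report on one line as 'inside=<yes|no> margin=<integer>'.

d = (9, 20),  |d|² = 481;  R = 7+8 = 15,  c = 481−15² = 256
v_rel = (-1, 3),  |v_rel|² = 10;  v_rel·d = (-1)·(9) + (3)·(20) = 51
10·t² − 102·t + 256 = 0  ⇒  m = 51² − 10·256 = 41
m = 41 > 0,  v_rel·d = 51 > 0  ⇒  inside

inside=yes margin=41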